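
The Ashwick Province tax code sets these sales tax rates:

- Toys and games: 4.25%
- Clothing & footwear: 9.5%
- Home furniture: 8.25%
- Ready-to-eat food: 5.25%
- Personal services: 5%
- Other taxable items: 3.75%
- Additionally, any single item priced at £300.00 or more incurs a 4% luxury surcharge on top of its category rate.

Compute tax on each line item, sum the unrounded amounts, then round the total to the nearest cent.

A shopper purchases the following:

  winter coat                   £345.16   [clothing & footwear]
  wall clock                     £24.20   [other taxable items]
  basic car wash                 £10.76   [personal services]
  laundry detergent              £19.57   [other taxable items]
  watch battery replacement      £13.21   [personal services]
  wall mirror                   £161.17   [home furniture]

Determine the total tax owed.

£62.73

Winter coat £345.16: clothing & footwear → 9.5% + 4% surcharge = 13.5% → £46.5966
Wall clock £24.20: other taxable items → 3.75% → £0.9075
Basic car wash £10.76: personal services → 5% → £0.538
Laundry detergent £19.57: other taxable items → 3.75% → £0.733875
Watch battery replacement £13.21: personal services → 5% → £0.6605
Wall mirror £161.17: home furniture → 8.25% → £13.296525
Unrounded tax sum = £62.733 → £62.73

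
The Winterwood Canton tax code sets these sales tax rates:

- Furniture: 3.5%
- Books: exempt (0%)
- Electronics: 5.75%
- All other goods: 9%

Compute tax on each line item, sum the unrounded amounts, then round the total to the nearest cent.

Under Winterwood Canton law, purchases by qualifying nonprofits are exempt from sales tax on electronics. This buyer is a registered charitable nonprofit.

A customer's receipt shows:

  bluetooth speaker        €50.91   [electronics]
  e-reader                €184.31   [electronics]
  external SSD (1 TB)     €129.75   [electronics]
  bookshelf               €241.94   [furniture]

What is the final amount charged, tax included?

Bluetooth speaker €50.91: electronics, buyer-exempt → 0% → €0.00
E-reader €184.31: electronics, buyer-exempt → 0% → €0.00
External SSD (1 TB) €129.75: electronics, buyer-exempt → 0% → €0.00
Bookshelf €241.94: furniture → 3.5% → €8.4679
Subtotal = €606.91; unrounded tax = €8.4679 → €8.47; total due = €615.38

€615.38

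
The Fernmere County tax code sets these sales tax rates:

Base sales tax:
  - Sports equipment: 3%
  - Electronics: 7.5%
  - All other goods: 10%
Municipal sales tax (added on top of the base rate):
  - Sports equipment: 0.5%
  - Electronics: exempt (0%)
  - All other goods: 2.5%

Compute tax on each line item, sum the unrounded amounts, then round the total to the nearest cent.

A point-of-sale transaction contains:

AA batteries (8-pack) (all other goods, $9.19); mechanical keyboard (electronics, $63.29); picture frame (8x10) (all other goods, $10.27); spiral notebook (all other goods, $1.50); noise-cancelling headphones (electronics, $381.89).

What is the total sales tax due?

AA batteries (8-pack) $9.19: all other goods → 10% + 2.5% municipal = 12.5% → $1.14875
Mechanical keyboard $63.29: electronics → 7.5% + 0% municipal = 7.5% → $4.74675
Picture frame (8x10) $10.27: all other goods → 10% + 2.5% municipal = 12.5% → $1.28375
Spiral notebook $1.50: all other goods → 10% + 2.5% municipal = 12.5% → $0.1875
Noise-cancelling headphones $381.89: electronics → 7.5% + 0% municipal = 7.5% → $28.64175
Unrounded tax sum = $36.0085 → $36.01

$36.01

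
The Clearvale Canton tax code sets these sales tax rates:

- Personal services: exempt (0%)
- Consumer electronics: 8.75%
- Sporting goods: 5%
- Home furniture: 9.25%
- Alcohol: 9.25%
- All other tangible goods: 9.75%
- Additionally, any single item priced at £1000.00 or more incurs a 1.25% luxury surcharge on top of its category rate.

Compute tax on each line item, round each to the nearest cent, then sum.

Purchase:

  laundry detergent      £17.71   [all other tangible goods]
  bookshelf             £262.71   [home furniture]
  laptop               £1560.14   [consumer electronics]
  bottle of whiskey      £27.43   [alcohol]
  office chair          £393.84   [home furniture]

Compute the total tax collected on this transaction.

£221.01

Laundry detergent £17.71: all other tangible goods → 9.75% → £1.73
Bookshelf £262.71: home furniture → 9.25% → £24.30
Laptop £1560.14: consumer electronics → 8.75% + 1.25% surcharge = 10% → £156.01
Bottle of whiskey £27.43: alcohol → 9.25% → £2.54
Office chair £393.84: home furniture → 9.25% → £36.43
Total tax = £1.73 + £24.30 + £156.01 + £2.54 + £36.43 = £221.01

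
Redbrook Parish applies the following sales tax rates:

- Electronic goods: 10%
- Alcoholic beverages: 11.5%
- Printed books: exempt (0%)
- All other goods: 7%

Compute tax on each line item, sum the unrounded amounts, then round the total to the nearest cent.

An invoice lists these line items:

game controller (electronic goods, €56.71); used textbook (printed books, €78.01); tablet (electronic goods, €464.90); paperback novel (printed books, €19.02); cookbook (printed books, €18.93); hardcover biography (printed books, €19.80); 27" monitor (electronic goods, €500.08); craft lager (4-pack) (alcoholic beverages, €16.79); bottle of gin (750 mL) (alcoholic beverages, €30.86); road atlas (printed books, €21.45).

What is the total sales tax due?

€107.65

Game controller €56.71: electronic goods → 10% → €5.671
Used textbook €78.01: printed books → 0% → €0.00
Tablet €464.90: electronic goods → 10% → €46.49
Paperback novel €19.02: printed books → 0% → €0.00
Cookbook €18.93: printed books → 0% → €0.00
Hardcover biography €19.80: printed books → 0% → €0.00
27" monitor €500.08: electronic goods → 10% → €50.008
Craft lager (4-pack) €16.79: alcoholic beverages → 11.5% → €1.93085
Bottle of gin (750 mL) €30.86: alcoholic beverages → 11.5% → €3.5489
Road atlas €21.45: printed books → 0% → €0.00
Unrounded tax sum = €107.64875 → €107.65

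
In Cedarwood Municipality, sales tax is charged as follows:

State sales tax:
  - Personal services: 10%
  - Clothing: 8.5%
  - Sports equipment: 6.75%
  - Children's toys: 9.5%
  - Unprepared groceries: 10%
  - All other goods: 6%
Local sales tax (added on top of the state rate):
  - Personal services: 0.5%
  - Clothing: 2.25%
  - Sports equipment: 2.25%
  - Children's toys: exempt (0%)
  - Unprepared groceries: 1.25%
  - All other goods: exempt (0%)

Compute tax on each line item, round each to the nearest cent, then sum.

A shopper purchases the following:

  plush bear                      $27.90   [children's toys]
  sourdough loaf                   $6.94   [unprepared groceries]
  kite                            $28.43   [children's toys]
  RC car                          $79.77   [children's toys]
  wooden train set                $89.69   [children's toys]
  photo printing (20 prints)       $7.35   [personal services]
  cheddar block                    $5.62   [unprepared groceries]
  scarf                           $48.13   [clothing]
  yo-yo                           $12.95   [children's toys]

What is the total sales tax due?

Plush bear $27.90: children's toys → 9.5% + 0% local = 9.5% → $2.65
Sourdough loaf $6.94: unprepared groceries → 10% + 1.25% local = 11.25% → $0.78
Kite $28.43: children's toys → 9.5% + 0% local = 9.5% → $2.70
RC car $79.77: children's toys → 9.5% + 0% local = 9.5% → $7.58
Wooden train set $89.69: children's toys → 9.5% + 0% local = 9.5% → $8.52
Photo printing (20 prints) $7.35: personal services → 10% + 0.5% local = 10.5% → $0.77
Cheddar block $5.62: unprepared groceries → 10% + 1.25% local = 11.25% → $0.63
Scarf $48.13: clothing → 8.5% + 2.25% local = 10.75% → $5.17
Yo-yo $12.95: children's toys → 9.5% + 0% local = 9.5% → $1.23
Total tax = $2.65 + $0.78 + $2.70 + $7.58 + $8.52 + $0.77 + $0.63 + $5.17 + $1.23 = $30.03

$30.03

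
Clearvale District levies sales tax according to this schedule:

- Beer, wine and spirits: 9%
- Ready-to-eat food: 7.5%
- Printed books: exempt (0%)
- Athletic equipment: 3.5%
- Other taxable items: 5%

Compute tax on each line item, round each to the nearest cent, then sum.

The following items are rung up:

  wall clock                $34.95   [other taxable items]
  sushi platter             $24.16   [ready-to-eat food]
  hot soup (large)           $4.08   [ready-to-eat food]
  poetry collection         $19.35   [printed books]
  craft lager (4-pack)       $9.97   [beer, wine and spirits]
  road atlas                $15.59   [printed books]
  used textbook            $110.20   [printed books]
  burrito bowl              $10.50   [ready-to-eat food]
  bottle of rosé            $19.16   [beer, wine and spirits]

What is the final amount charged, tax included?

$255.24

Wall clock $34.95: other taxable items → 5% → $1.75
Sushi platter $24.16: ready-to-eat food → 7.5% → $1.81
Hot soup (large) $4.08: ready-to-eat food → 7.5% → $0.31
Poetry collection $19.35: printed books → 0% → $0.00
Craft lager (4-pack) $9.97: beer, wine and spirits → 9% → $0.90
Road atlas $15.59: printed books → 0% → $0.00
Used textbook $110.20: printed books → 0% → $0.00
Burrito bowl $10.50: ready-to-eat food → 7.5% → $0.79
Bottle of rosé $19.16: beer, wine and spirits → 9% → $1.72
Subtotal = $247.96; tax = $7.28; total due = $255.24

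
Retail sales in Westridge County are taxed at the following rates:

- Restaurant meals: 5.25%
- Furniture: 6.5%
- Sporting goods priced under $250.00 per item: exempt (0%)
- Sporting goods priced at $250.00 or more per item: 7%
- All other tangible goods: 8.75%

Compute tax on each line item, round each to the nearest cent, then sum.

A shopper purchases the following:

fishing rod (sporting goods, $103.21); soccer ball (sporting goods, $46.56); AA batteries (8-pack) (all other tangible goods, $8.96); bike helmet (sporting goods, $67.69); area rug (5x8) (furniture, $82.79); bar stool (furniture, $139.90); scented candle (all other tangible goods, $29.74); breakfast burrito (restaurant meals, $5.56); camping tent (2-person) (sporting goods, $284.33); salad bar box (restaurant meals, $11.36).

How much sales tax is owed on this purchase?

Fishing rod $103.21: sporting goods, under $250.00 → 0% → $0.00
Soccer ball $46.56: sporting goods, under $250.00 → 0% → $0.00
AA batteries (8-pack) $8.96: all other tangible goods → 8.75% → $0.78
Bike helmet $67.69: sporting goods, under $250.00 → 0% → $0.00
Area rug (5x8) $82.79: furniture → 6.5% → $5.38
Bar stool $139.90: furniture → 6.5% → $9.09
Scented candle $29.74: all other tangible goods → 8.75% → $2.60
Breakfast burrito $5.56: restaurant meals → 5.25% → $0.29
Camping tent (2-person) $284.33: sporting goods, $250.00 or more → 7% → $19.90
Salad bar box $11.36: restaurant meals → 5.25% → $0.60
Total tax = $0.78 + $5.38 + $9.09 + $2.60 + $0.29 + $19.90 + $0.60 = $38.64

$38.64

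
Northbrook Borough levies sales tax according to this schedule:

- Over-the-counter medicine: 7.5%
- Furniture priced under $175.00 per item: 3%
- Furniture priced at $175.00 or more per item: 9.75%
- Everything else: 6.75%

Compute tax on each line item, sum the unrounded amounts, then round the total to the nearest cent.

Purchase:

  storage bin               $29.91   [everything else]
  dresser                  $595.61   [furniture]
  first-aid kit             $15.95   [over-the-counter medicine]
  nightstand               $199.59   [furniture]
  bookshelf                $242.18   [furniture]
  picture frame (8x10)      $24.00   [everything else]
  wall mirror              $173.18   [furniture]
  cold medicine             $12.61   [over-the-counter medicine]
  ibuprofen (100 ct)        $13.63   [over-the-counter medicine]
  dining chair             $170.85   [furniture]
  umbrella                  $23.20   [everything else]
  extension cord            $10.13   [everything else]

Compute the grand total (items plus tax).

$1631.36

Storage bin $29.91: everything else → 6.75% → $2.018925
Dresser $595.61: furniture, $175.00 or more → 9.75% → $58.071975
First-aid kit $15.95: over-the-counter medicine → 7.5% → $1.19625
Nightstand $199.59: furniture, $175.00 or more → 9.75% → $19.460025
Bookshelf $242.18: furniture, $175.00 or more → 9.75% → $23.61255
Picture frame (8x10) $24.00: everything else → 6.75% → $1.62
Wall mirror $173.18: furniture, under $175.00 → 3% → $5.1954
Cold medicine $12.61: over-the-counter medicine → 7.5% → $0.94575
Ibuprofen (100 ct) $13.63: over-the-counter medicine → 7.5% → $1.02225
Dining chair $170.85: furniture, under $175.00 → 3% → $5.1255
Umbrella $23.20: everything else → 6.75% → $1.566
Extension cord $10.13: everything else → 6.75% → $0.683775
Subtotal = $1510.84; unrounded tax = $120.5184 → $120.52; total due = $1631.36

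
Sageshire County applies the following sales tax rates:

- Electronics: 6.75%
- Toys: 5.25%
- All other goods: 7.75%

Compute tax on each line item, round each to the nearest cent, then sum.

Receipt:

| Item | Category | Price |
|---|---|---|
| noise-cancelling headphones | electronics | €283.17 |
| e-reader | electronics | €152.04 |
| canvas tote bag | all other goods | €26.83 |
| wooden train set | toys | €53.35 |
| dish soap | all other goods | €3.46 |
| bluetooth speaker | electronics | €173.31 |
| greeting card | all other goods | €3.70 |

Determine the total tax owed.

Noise-cancelling headphones €283.17: electronics → 6.75% → €19.11
E-reader €152.04: electronics → 6.75% → €10.26
Canvas tote bag €26.83: all other goods → 7.75% → €2.08
Wooden train set €53.35: toys → 5.25% → €2.80
Dish soap €3.46: all other goods → 7.75% → €0.27
Bluetooth speaker €173.31: electronics → 6.75% → €11.70
Greeting card €3.70: all other goods → 7.75% → €0.29
Total tax = €19.11 + €10.26 + €2.08 + €2.80 + €0.27 + €11.70 + €0.29 = €46.51

€46.51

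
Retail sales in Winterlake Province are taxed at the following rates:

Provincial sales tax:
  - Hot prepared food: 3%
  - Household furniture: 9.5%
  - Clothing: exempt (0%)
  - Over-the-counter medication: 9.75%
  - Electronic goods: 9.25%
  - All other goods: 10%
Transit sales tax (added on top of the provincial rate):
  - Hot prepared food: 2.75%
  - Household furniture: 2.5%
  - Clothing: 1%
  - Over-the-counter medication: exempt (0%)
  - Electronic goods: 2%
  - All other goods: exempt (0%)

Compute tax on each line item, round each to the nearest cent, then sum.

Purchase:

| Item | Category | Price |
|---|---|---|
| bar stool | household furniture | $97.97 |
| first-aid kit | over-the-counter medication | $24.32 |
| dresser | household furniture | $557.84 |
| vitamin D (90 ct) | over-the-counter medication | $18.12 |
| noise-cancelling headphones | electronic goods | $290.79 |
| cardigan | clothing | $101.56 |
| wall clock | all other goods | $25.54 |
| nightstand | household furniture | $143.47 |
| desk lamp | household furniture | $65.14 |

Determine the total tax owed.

Bar stool $97.97: household furniture → 9.5% + 2.5% transit = 12% → $11.76
First-aid kit $24.32: over-the-counter medication → 9.75% + 0% transit = 9.75% → $2.37
Dresser $557.84: household furniture → 9.5% + 2.5% transit = 12% → $66.94
Vitamin D (90 ct) $18.12: over-the-counter medication → 9.75% + 0% transit = 9.75% → $1.77
Noise-cancelling headphones $290.79: electronic goods → 9.25% + 2% transit = 11.25% → $32.71
Cardigan $101.56: clothing → 0% + 1% transit = 1% → $1.02
Wall clock $25.54: all other goods → 10% + 0% transit = 10% → $2.55
Nightstand $143.47: household furniture → 9.5% + 2.5% transit = 12% → $17.22
Desk lamp $65.14: household furniture → 9.5% + 2.5% transit = 12% → $7.82
Total tax = $11.76 + $2.37 + $66.94 + $1.77 + $32.71 + $1.02 + $2.55 + $17.22 + $7.82 = $144.16

$144.16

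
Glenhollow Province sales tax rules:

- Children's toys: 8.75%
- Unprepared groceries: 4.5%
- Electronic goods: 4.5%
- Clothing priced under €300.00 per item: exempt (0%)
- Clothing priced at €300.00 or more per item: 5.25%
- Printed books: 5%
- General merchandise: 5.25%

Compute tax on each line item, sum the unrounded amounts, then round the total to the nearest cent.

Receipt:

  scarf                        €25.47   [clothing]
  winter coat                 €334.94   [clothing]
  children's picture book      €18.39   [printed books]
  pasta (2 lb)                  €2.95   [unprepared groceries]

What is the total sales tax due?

€18.64

Scarf €25.47: clothing, under €300.00 → 0% → €0.00
Winter coat €334.94: clothing, €300.00 or more → 5.25% → €17.58435
Children's picture book €18.39: printed books → 5% → €0.9195
Pasta (2 lb) €2.95: unprepared groceries → 4.5% → €0.13275
Unrounded tax sum = €18.6366 → €18.64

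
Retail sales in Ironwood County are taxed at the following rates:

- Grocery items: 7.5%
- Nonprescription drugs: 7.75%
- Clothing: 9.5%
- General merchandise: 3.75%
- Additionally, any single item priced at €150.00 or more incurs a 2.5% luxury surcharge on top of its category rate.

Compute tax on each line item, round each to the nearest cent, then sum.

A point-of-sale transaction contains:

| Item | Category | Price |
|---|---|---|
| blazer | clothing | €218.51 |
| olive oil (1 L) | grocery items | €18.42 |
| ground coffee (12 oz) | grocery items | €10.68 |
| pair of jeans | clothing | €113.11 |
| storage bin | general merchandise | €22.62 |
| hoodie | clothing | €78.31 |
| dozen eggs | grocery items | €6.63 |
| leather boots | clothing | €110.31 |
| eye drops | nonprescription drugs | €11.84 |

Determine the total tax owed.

Blazer €218.51: clothing → 9.5% + 2.5% surcharge = 12% → €26.22
Olive oil (1 L) €18.42: grocery items → 7.5% → €1.38
Ground coffee (12 oz) €10.68: grocery items → 7.5% → €0.80
Pair of jeans €113.11: clothing → 9.5% → €10.75
Storage bin €22.62: general merchandise → 3.75% → €0.85
Hoodie €78.31: clothing → 9.5% → €7.44
Dozen eggs €6.63: grocery items → 7.5% → €0.50
Leather boots €110.31: clothing → 9.5% → €10.48
Eye drops €11.84: nonprescription drugs → 7.75% → €0.92
Total tax = €26.22 + €1.38 + €0.80 + €10.75 + €0.85 + €7.44 + €0.50 + €10.48 + €0.92 = €59.34

€59.34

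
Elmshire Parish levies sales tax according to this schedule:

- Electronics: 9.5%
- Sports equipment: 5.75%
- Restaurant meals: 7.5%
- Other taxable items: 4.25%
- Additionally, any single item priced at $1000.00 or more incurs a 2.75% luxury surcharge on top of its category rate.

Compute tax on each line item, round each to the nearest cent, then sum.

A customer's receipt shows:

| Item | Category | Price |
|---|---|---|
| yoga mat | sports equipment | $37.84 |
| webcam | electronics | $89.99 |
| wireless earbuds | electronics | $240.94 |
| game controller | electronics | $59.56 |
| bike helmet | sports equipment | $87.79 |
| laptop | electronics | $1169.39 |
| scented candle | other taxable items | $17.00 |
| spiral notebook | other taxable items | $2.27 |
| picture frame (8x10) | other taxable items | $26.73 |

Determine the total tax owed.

$189.54

Yoga mat $37.84: sports equipment → 5.75% → $2.18
Webcam $89.99: electronics → 9.5% → $8.55
Wireless earbuds $240.94: electronics → 9.5% → $22.89
Game controller $59.56: electronics → 9.5% → $5.66
Bike helmet $87.79: sports equipment → 5.75% → $5.05
Laptop $1169.39: electronics → 9.5% + 2.75% surcharge = 12.25% → $143.25
Scented candle $17.00: other taxable items → 4.25% → $0.72
Spiral notebook $2.27: other taxable items → 4.25% → $0.10
Picture frame (8x10) $26.73: other taxable items → 4.25% → $1.14
Total tax = $2.18 + $8.55 + $22.89 + $5.66 + $5.05 + $143.25 + $0.72 + $0.10 + $1.14 = $189.54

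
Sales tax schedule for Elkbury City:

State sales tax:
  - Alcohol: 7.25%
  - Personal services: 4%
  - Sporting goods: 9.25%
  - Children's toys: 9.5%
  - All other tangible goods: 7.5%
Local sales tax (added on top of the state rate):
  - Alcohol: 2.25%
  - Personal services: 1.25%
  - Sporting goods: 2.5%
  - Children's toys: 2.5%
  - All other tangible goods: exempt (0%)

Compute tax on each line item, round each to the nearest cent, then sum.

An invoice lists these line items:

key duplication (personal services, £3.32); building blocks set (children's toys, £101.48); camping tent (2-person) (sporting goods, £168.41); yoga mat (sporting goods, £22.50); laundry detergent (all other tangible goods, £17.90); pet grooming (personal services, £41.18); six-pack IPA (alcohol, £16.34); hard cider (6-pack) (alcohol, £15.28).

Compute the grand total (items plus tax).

Key duplication £3.32: personal services → 4% + 1.25% local = 5.25% → £0.17
Building blocks set £101.48: children's toys → 9.5% + 2.5% local = 12% → £12.18
Camping tent (2-person) £168.41: sporting goods → 9.25% + 2.5% local = 11.75% → £19.79
Yoga mat £22.50: sporting goods → 9.25% + 2.5% local = 11.75% → £2.64
Laundry detergent £17.90: all other tangible goods → 7.5% + 0% local = 7.5% → £1.34
Pet grooming £41.18: personal services → 4% + 1.25% local = 5.25% → £2.16
Six-pack IPA £16.34: alcohol → 7.25% + 2.25% local = 9.5% → £1.55
Hard cider (6-pack) £15.28: alcohol → 7.25% + 2.25% local = 9.5% → £1.45
Subtotal = £386.41; tax = £41.28; total due = £427.69

£427.69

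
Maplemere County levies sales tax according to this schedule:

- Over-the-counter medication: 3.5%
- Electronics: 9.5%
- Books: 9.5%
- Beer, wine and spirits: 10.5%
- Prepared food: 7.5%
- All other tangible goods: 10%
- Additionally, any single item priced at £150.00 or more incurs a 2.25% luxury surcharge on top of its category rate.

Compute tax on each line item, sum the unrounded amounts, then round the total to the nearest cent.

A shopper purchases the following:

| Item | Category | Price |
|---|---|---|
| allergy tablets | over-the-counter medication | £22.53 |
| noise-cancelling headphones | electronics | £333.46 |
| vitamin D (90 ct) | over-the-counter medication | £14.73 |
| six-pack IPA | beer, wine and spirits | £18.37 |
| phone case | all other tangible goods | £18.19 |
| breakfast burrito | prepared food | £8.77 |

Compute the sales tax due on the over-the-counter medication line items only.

Allergy tablets £22.53: over-the-counter medication → 3.5% → £0.78855
Vitamin D (90 ct) £14.73: over-the-counter medication → 3.5% → £0.51555
Tax on over-the-counter medication: unrounded sum = £1.3041 → £1.30

£1.30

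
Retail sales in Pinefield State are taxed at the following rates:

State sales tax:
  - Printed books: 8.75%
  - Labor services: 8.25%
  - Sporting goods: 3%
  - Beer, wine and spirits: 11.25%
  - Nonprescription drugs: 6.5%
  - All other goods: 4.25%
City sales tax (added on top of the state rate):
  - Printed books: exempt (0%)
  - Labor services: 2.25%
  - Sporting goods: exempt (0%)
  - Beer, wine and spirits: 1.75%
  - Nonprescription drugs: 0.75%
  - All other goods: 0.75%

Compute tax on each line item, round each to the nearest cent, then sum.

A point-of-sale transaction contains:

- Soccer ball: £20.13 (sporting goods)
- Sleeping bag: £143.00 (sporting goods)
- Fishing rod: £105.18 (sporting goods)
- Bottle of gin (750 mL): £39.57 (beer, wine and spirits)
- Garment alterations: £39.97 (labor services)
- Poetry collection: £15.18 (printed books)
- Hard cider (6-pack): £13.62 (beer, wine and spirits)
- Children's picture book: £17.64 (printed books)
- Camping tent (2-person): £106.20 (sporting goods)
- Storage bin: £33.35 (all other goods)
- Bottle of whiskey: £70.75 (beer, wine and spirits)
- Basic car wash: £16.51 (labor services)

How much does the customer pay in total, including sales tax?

£658.92

Soccer ball £20.13: sporting goods → 3% + 0% city = 3% → £0.60
Sleeping bag £143.00: sporting goods → 3% + 0% city = 3% → £4.29
Fishing rod £105.18: sporting goods → 3% + 0% city = 3% → £3.16
Bottle of gin (750 mL) £39.57: beer, wine and spirits → 11.25% + 1.75% city = 13% → £5.14
Garment alterations £39.97: labor services → 8.25% + 2.25% city = 10.5% → £4.20
Poetry collection £15.18: printed books → 8.75% + 0% city = 8.75% → £1.33
Hard cider (6-pack) £13.62: beer, wine and spirits → 11.25% + 1.75% city = 13% → £1.77
Children's picture book £17.64: printed books → 8.75% + 0% city = 8.75% → £1.54
Camping tent (2-person) £106.20: sporting goods → 3% + 0% city = 3% → £3.19
Storage bin £33.35: all other goods → 4.25% + 0.75% city = 5% → £1.67
Bottle of whiskey £70.75: beer, wine and spirits → 11.25% + 1.75% city = 13% → £9.20
Basic car wash £16.51: labor services → 8.25% + 2.25% city = 10.5% → £1.73
Subtotal = £621.10; tax = £37.82; total due = £658.92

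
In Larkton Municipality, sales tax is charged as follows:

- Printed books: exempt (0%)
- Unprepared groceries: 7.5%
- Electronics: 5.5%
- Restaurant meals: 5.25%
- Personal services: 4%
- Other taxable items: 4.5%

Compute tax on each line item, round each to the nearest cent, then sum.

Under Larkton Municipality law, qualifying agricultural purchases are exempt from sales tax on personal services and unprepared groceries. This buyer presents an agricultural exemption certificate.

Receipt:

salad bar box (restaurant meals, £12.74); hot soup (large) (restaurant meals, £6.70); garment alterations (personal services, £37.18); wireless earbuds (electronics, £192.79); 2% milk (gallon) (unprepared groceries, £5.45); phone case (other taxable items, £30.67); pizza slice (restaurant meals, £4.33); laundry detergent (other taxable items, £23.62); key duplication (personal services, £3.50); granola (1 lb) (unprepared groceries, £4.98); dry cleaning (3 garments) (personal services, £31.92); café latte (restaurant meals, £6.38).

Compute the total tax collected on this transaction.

£14.62

Salad bar box £12.74: restaurant meals → 5.25% → £0.67
Hot soup (large) £6.70: restaurant meals → 5.25% → £0.35
Garment alterations £37.18: personal services, buyer-exempt → 0% → £0.00
Wireless earbuds £192.79: electronics → 5.5% → £10.60
2% milk (gallon) £5.45: unprepared groceries, buyer-exempt → 0% → £0.00
Phone case £30.67: other taxable items → 4.5% → £1.38
Pizza slice £4.33: restaurant meals → 5.25% → £0.23
Laundry detergent £23.62: other taxable items → 4.5% → £1.06
Key duplication £3.50: personal services, buyer-exempt → 0% → £0.00
Granola (1 lb) £4.98: unprepared groceries, buyer-exempt → 0% → £0.00
Dry cleaning (3 garments) £31.92: personal services, buyer-exempt → 0% → £0.00
Café latte £6.38: restaurant meals → 5.25% → £0.33
Total tax = £0.67 + £0.35 + £10.60 + £1.38 + £0.23 + £1.06 + £0.33 = £14.62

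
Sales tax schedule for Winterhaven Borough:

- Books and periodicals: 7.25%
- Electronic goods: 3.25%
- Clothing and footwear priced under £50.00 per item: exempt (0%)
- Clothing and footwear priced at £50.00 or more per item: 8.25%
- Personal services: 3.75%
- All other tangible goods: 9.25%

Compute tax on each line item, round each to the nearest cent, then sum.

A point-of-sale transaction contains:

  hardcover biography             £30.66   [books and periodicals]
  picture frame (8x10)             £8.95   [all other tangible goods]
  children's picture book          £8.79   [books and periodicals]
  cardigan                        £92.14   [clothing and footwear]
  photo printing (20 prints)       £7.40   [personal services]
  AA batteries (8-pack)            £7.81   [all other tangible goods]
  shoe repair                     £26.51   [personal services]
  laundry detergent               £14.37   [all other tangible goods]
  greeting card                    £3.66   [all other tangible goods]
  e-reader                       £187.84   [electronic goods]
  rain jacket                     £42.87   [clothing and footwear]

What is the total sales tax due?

£21.05

Hardcover biography £30.66: books and periodicals → 7.25% → £2.22
Picture frame (8x10) £8.95: all other tangible goods → 9.25% → £0.83
Children's picture book £8.79: books and periodicals → 7.25% → £0.64
Cardigan £92.14: clothing and footwear, £50.00 or more → 8.25% → £7.60
Photo printing (20 prints) £7.40: personal services → 3.75% → £0.28
AA batteries (8-pack) £7.81: all other tangible goods → 9.25% → £0.72
Shoe repair £26.51: personal services → 3.75% → £0.99
Laundry detergent £14.37: all other tangible goods → 9.25% → £1.33
Greeting card £3.66: all other tangible goods → 9.25% → £0.34
E-reader £187.84: electronic goods → 3.25% → £6.10
Rain jacket £42.87: clothing and footwear, under £50.00 → 0% → £0.00
Total tax = £2.22 + £0.83 + £0.64 + £7.60 + £0.28 + £0.72 + £0.99 + £1.33 + £0.34 + £6.10 = £21.05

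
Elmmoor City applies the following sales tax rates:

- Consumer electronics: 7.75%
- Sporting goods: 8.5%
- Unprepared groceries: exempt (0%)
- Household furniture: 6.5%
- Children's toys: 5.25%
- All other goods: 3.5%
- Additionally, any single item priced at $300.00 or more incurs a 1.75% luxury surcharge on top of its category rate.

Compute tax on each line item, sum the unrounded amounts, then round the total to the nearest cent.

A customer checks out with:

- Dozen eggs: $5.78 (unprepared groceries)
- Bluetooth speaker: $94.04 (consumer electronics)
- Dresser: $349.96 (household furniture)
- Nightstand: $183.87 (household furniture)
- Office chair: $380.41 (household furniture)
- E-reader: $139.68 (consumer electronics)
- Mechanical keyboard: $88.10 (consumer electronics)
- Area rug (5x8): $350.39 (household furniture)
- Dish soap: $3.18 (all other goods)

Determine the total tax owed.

$126.17

Dozen eggs $5.78: unprepared groceries → 0% → $0.00
Bluetooth speaker $94.04: consumer electronics → 7.75% → $7.2881
Dresser $349.96: household furniture → 6.5% + 1.75% surcharge = 8.25% → $28.8717
Nightstand $183.87: household furniture → 6.5% → $11.95155
Office chair $380.41: household furniture → 6.5% + 1.75% surcharge = 8.25% → $31.383825
E-reader $139.68: consumer electronics → 7.75% → $10.8252
Mechanical keyboard $88.10: consumer electronics → 7.75% → $6.82775
Area rug (5x8) $350.39: household furniture → 6.5% + 1.75% surcharge = 8.25% → $28.907175
Dish soap $3.18: all other goods → 3.5% → $0.1113
Unrounded tax sum = $126.1666 → $126.17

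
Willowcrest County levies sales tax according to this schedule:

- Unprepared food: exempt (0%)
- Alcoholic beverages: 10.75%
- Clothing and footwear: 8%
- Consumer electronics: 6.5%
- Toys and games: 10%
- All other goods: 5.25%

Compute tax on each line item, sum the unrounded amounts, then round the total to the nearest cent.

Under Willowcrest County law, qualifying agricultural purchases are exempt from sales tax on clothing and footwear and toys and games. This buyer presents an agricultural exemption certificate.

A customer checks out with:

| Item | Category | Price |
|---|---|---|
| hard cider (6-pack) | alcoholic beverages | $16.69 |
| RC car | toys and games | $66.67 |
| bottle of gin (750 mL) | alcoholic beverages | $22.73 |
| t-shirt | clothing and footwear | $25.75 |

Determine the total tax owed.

$4.24

Hard cider (6-pack) $16.69: alcoholic beverages → 10.75% → $1.794175
RC car $66.67: toys and games, buyer-exempt → 0% → $0.00
Bottle of gin (750 mL) $22.73: alcoholic beverages → 10.75% → $2.443475
T-shirt $25.75: clothing and footwear, buyer-exempt → 0% → $0.00
Unrounded tax sum = $4.23765 → $4.24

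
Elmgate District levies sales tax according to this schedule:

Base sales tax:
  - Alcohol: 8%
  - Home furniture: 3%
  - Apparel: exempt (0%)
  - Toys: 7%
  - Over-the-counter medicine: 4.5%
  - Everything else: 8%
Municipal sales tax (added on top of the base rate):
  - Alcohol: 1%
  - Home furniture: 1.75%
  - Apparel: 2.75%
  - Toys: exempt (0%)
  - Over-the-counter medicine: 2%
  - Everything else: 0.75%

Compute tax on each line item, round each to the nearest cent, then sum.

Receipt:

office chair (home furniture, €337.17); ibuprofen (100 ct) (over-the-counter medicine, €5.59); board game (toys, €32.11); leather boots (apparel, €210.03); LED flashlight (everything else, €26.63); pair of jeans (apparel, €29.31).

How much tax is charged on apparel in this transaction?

Leather boots €210.03: apparel → 0% + 2.75% municipal = 2.75% → €5.78
Pair of jeans €29.31: apparel → 0% + 2.75% municipal = 2.75% → €0.81
Tax on apparel = €5.78 + €0.81 = €6.59

€6.59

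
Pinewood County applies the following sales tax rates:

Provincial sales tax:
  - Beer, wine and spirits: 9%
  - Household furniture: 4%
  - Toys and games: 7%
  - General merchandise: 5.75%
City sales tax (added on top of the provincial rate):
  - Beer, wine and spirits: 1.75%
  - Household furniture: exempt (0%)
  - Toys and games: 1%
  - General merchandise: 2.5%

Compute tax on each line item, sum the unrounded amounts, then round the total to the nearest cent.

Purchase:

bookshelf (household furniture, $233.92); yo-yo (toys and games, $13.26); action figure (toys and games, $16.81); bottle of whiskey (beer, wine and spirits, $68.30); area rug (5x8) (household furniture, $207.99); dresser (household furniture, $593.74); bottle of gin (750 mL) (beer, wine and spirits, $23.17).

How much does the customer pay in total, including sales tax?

$1210.85

Bookshelf $233.92: household furniture → 4% + 0% city = 4% → $9.3568
Yo-yo $13.26: toys and games → 7% + 1% city = 8% → $1.0608
Action figure $16.81: toys and games → 7% + 1% city = 8% → $1.3448
Bottle of whiskey $68.30: beer, wine and spirits → 9% + 1.75% city = 10.75% → $7.34225
Area rug (5x8) $207.99: household furniture → 4% + 0% city = 4% → $8.3196
Dresser $593.74: household furniture → 4% + 0% city = 4% → $23.7496
Bottle of gin (750 mL) $23.17: beer, wine and spirits → 9% + 1.75% city = 10.75% → $2.490775
Subtotal = $1157.19; unrounded tax = $53.664625 → $53.66; total due = $1210.85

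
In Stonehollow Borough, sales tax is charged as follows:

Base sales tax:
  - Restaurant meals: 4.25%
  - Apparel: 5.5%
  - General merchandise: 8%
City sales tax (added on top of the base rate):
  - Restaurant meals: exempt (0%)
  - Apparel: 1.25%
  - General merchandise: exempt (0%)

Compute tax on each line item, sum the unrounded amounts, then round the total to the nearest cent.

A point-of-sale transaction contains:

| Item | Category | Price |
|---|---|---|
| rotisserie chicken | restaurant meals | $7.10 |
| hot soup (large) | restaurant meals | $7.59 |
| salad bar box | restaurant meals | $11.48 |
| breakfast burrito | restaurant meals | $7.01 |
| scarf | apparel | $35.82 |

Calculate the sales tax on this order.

Rotisserie chicken $7.10: restaurant meals → 4.25% + 0% city = 4.25% → $0.30175
Hot soup (large) $7.59: restaurant meals → 4.25% + 0% city = 4.25% → $0.322575
Salad bar box $11.48: restaurant meals → 4.25% + 0% city = 4.25% → $0.4879
Breakfast burrito $7.01: restaurant meals → 4.25% + 0% city = 4.25% → $0.297925
Scarf $35.82: apparel → 5.5% + 1.25% city = 6.75% → $2.41785
Unrounded tax sum = $3.828 → $3.83

$3.83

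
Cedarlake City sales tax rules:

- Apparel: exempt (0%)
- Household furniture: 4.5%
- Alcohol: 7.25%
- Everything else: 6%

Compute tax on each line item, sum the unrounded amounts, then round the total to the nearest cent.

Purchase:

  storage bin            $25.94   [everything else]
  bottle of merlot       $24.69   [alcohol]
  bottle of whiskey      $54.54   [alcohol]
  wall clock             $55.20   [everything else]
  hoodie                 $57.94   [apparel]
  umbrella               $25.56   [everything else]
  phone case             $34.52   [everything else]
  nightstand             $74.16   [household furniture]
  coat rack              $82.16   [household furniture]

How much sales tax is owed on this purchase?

$21.25

Storage bin $25.94: everything else → 6% → $1.5564
Bottle of merlot $24.69: alcohol → 7.25% → $1.790025
Bottle of whiskey $54.54: alcohol → 7.25% → $3.95415
Wall clock $55.20: everything else → 6% → $3.312
Hoodie $57.94: apparel → 0% → $0.00
Umbrella $25.56: everything else → 6% → $1.5336
Phone case $34.52: everything else → 6% → $2.0712
Nightstand $74.16: household furniture → 4.5% → $3.3372
Coat rack $82.16: household furniture → 4.5% → $3.6972
Unrounded tax sum = $21.251775 → $21.25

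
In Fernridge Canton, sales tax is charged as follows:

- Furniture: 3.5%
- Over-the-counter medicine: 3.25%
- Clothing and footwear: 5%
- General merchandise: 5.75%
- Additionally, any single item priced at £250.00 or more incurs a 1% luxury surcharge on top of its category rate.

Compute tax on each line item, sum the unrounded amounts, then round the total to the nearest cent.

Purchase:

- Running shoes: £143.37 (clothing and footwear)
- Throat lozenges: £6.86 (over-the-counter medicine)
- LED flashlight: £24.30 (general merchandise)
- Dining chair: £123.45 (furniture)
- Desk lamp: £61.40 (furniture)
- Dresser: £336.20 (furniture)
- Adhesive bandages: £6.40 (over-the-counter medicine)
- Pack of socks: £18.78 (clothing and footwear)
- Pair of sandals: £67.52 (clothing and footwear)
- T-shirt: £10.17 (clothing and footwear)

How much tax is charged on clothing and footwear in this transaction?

Running shoes £143.37: clothing and footwear → 5% → £7.1685
Pack of socks £18.78: clothing and footwear → 5% → £0.939
Pair of sandals £67.52: clothing and footwear → 5% → £3.376
T-shirt £10.17: clothing and footwear → 5% → £0.5085
Tax on clothing and footwear: unrounded sum = £11.992 → £11.99

£11.99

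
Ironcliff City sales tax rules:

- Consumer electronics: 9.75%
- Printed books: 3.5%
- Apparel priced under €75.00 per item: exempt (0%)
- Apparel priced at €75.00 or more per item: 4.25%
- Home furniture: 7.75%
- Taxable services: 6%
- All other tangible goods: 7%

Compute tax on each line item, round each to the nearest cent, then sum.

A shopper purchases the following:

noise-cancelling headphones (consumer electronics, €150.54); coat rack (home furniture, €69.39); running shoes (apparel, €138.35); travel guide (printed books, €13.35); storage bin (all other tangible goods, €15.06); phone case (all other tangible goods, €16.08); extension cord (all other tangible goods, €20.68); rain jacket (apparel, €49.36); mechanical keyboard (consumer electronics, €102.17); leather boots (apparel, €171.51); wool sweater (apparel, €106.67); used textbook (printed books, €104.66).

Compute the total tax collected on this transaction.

Noise-cancelling headphones €150.54: consumer electronics → 9.75% → €14.68
Coat rack €69.39: home furniture → 7.75% → €5.38
Running shoes €138.35: apparel, €75.00 or more → 4.25% → €5.88
Travel guide €13.35: printed books → 3.5% → €0.47
Storage bin €15.06: all other tangible goods → 7% → €1.05
Phone case €16.08: all other tangible goods → 7% → €1.13
Extension cord €20.68: all other tangible goods → 7% → €1.45
Rain jacket €49.36: apparel, under €75.00 → 0% → €0.00
Mechanical keyboard €102.17: consumer electronics → 9.75% → €9.96
Leather boots €171.51: apparel, €75.00 or more → 4.25% → €7.29
Wool sweater €106.67: apparel, €75.00 or more → 4.25% → €4.53
Used textbook €104.66: printed books → 3.5% → €3.66
Total tax = €14.68 + €5.38 + €5.88 + €0.47 + €1.05 + €1.13 + €1.45 + €9.96 + €7.29 + €4.53 + €3.66 = €55.48

€55.48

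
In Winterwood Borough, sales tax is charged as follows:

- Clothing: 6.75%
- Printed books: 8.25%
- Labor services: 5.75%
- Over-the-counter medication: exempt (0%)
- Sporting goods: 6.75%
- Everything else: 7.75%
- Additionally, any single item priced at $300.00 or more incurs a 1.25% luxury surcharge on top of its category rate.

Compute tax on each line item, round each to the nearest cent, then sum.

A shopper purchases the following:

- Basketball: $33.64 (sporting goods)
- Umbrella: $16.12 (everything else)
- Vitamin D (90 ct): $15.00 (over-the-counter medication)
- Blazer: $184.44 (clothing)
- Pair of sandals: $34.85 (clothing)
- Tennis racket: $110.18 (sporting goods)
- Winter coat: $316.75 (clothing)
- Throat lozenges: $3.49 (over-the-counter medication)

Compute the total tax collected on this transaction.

$51.10

Basketball $33.64: sporting goods → 6.75% → $2.27
Umbrella $16.12: everything else → 7.75% → $1.25
Vitamin D (90 ct) $15.00: over-the-counter medication → 0% → $0.00
Blazer $184.44: clothing → 6.75% → $12.45
Pair of sandals $34.85: clothing → 6.75% → $2.35
Tennis racket $110.18: sporting goods → 6.75% → $7.44
Winter coat $316.75: clothing → 6.75% + 1.25% surcharge = 8% → $25.34
Throat lozenges $3.49: over-the-counter medication → 0% → $0.00
Total tax = $2.27 + $1.25 + $12.45 + $2.35 + $7.44 + $25.34 = $51.10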